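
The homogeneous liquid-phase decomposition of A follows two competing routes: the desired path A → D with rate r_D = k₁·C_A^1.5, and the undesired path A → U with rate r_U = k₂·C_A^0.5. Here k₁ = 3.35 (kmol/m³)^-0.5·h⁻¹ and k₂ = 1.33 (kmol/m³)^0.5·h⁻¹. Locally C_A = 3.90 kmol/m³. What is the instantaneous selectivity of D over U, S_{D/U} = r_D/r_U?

9.82

S_{D/U} = r_D/r_U = (k₁·C_A^1.5)/(k₂·C_A^0.5) = (k₁/k₂)·C_A.
= (3.35×3.900^1.5) / (1.33×3.900^0.5) = 25.80/2.627 = 9.82.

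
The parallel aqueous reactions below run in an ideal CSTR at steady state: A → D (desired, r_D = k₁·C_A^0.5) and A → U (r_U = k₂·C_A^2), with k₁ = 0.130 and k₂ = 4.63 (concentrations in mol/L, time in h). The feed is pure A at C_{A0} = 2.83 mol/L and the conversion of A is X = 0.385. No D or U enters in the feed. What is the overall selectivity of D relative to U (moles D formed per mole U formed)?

0.0122

Exit C_A = C_{A0}(1−X) = 2.83×0.615 = 1.740 mol/L.
A CSTR operates uniformly at the exit composition, giving r_D = 0.1715 and r_U = 14.03 (each k·C_A^n at C_A = 1.740).
Overall selectivity = C_D/C_U = r_Dτ/(r_Uτ) = r_D/r_U = 0.0122.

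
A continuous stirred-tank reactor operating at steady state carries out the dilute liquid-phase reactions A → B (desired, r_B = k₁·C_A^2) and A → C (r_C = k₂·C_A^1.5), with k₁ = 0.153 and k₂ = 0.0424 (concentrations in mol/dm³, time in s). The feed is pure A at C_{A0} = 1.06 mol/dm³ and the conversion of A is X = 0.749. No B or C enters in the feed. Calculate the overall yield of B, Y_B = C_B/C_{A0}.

Exit C_A = C_{A0}(1−X) = 1.06×0.251 = 0.2661 mol/dm³.
In a CSTR the entire volume is at exit conditions, so r_B = 0.153×0.2661^2 = 0.01083 and r_C = 0.0424×0.2661^1.5 = 0.005819.
Fraction of consumed A going to B: r_B/(r_B+r_C) = 0.6505.
C_B = 0.6505·C_{A0}·X = 0.6505×1.06×0.749 = 0.516 mol/dm³; Y_B = C_B/C_{A0} = 0.487.

0.487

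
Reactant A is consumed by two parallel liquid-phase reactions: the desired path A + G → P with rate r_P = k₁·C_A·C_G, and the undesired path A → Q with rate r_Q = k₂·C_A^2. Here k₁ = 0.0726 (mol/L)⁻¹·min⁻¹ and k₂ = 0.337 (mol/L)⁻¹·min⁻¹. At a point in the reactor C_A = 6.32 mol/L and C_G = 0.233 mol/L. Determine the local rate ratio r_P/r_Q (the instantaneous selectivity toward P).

S_{P/Q} = r_P/r_Q = (k₁·C_A·C_G)/(k₂·C_A^2) = (k₁/k₂)·C_A⁻¹·C_G.
= (0.0726×6.320×0.2330) / (0.337×6.320^2) = 0.1069/13.46 = 0.00794.

0.00794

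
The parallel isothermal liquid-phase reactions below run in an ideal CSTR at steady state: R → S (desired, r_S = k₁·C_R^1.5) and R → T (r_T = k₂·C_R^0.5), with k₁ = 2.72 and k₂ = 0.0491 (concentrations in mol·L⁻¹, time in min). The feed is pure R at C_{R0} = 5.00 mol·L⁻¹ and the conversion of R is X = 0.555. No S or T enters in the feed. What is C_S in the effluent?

2.75 mol·L⁻¹

Exit C_R = C_{R0}(1−X) = 5.00×0.445 = 2.225 mol·L⁻¹.
In a CSTR the entire volume is at exit conditions, so r_S = 2.72×2.225^1.5 = 9.027 and r_T = 0.0491×2.225^0.5 = 0.07324.
Fraction of consumed R going to S: r_S/(r_S+r_T) = 0.9920.
C_S = 0.9920·C_{R0}·X = 0.9920×5.00×0.555 = 2.75 mol·L⁻¹.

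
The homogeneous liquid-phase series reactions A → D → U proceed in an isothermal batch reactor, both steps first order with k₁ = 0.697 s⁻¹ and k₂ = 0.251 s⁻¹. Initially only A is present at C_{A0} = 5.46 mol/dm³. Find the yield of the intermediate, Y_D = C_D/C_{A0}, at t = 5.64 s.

For first-order series with pure A initially, C_D(t) = k₁C_{A0}/(k₂−k₁)·(e^(−k₁t) − e^(−k₂t)).
e^(−k₁t) = e^(−0.697×5.64) = e^(−3.931) = 0.01962; e^(−k₂t) = e^(−1.416) = 0.2428.
C_D = 0.697×5.46/(0.251−0.697) × (0.01962−0.2428) = (-8.533)×(-0.2231) = 1.904 mol/dm³.
Y_D = C_D/C_{A0} = 1.904/5.46 = 0.349.

0.349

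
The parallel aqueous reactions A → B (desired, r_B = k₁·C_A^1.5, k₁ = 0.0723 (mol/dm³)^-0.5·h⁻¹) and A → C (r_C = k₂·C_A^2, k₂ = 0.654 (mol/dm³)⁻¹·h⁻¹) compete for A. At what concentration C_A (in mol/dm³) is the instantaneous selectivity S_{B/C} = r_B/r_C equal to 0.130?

0.723 mol/dm³

S_{B/C} = (k₁/k₂)·C_A^-0.5 ⇒ C_A = (S·k₂/k₁)^(-2).
= (0.130×0.654/0.0723)^(-2) = (1.176)^(-2) = 0.723 mol/dm³.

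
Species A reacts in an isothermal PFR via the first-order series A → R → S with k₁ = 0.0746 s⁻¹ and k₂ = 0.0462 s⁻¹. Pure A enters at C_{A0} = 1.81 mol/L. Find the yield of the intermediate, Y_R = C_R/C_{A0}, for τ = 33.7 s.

Solving the coupled first-order balances gives C_R(τ) = [k₁/(k₂−k₁)]·C_{A0}·(e^(−k₁τ) − e^(−k₂τ)).
e^(−k₁τ) = e^(−0.0746×33.7) = e^(−2.514) = 0.08094; e^(−k₂τ) = e^(−1.557) = 0.2108.
C_R = 0.0746×1.81/(0.0462−0.0746) × (0.08094−0.2108) = (-4.754)×(-0.1298) = 0.6173 mol/L.
Y_R = C_R/C_{A0} = 0.6173/1.81 = 0.341.

0.341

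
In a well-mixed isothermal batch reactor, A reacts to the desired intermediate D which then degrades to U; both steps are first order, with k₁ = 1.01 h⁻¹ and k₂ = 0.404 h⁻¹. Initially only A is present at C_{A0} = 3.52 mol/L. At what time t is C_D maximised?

Setting dC_D/dt = 0 gives t_opt = ln(k₂/k₁)/(k₂−k₁).
= ln(0.404/1.01)/(0.404−1.01) = ln(0.4000)/-0.6060 = -0.9163/-0.6060 = 1.51 h.

1.51 h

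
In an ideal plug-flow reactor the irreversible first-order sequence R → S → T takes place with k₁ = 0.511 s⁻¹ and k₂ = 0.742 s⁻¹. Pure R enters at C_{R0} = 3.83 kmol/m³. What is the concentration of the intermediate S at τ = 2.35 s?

1.07 kmol/m³

The intermediate concentration in a first-order A→B→C sequence is C_S = k₁C_{R0}(e^(−k₁τ) − e^(−k₂τ))/(k₂−k₁).
e^(−k₁τ) = e^(−0.511×2.35) = e^(−1.201) = 0.3009; e^(−k₂τ) = e^(−1.744) = 0.1749.
C_S = 0.511×3.83/(0.742−0.511) × (0.3009−0.1749) = 8.472×0.1261 = 1.068 kmol/m³.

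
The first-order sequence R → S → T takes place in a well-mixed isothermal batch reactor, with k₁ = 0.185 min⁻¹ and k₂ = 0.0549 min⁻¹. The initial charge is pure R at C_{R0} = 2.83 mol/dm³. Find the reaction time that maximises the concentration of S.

The intermediate peaks when r₁ = r₂, i.e. k₁e^(−k₁t) = k₂e^(−k₂t), giving t_opt = ln(k₂/k₁)/(k₂−k₁).
= ln(0.0549/0.185)/(0.0549−0.185) = ln(0.2968)/-0.1301 = -1.215/-0.1301 = 9.34 min.

9.34 min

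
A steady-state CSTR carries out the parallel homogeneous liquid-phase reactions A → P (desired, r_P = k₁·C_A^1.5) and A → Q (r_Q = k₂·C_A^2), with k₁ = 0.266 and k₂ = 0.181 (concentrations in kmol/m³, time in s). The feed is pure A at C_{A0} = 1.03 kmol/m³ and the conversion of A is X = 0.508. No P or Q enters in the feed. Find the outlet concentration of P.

Exit C_A = C_{A0}(1−X) = 1.03×0.492 = 0.5068 kmol/m³.
Rates in a CSTR are evaluated at the outlet concentration: r_P = 0.266×0.5068^1.5 = 0.09596, r_Q = 0.181×0.5068^2 = 0.04648.
Fraction of consumed A going to P: r_P/(r_P+r_Q) = 0.6737.
C_P = 0.6737·C_{A0}·X = 0.6737×1.03×0.508 = 0.352 kmol/m³.

0.352 kmol/m³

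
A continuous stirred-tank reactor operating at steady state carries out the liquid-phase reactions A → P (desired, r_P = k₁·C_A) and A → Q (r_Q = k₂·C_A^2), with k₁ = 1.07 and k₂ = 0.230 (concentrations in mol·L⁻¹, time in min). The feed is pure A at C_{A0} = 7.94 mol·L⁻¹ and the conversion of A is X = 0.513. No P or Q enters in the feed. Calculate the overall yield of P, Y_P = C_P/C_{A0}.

0.280

Exit C_A = C_{A0}(1−X) = 7.94×0.487 = 3.867 mol·L⁻¹.
A CSTR operates uniformly at the exit composition, giving r_P = 4.137 and r_Q = 3.439 (each k·C_A^n at C_A = 3.867).
Fraction of consumed A going to P: r_P/(r_P+r_Q) = 0.5461.
C_P = 0.5461·C_{A0}·X = 0.5461×7.94×0.513 = 2.22 mol·L⁻¹; Y_P = C_P/C_{A0} = 0.280.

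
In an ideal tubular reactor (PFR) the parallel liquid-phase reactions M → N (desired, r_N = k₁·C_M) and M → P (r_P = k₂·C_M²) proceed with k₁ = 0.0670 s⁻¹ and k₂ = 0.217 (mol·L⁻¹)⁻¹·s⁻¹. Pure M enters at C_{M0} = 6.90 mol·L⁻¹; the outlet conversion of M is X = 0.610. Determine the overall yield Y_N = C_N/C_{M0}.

C_M = C_{M0}(1−X) = 2.691 mol·L⁻¹.
Along a PFR/batch, dC_N/dC_M = −r_N/(r_N+r_P) = −k₁/(k₁+k₂·C_M).
Integrating from C_{M0} to C_M: C_N = (0.0670/0.217)·ln[(0.0670+0.217·6.90)/(0.0670+0.217·2.69)] = 0.3088·ln(1.564/0.6509) = 0.2707 mol·L⁻¹.
Y_N = C_N/C_{M0} = 0.2707/6.90 = 0.0392.

0.0392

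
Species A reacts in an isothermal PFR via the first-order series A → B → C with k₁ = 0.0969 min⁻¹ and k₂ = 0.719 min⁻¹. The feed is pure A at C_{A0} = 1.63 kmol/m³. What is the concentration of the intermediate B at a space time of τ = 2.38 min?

0.156 kmol/m³

The intermediate concentration in a first-order A→B→C sequence is C_B = k₁C_{A0}(e^(−k₁τ) − e^(−k₂τ))/(k₂−k₁).
e^(−k₁τ) = e^(−0.0969×2.38) = e^(−0.2306) = 0.7940; e^(−k₂τ) = e^(−1.711) = 0.1806.
C_B = 0.0969×1.63/(0.719−0.0969) × (0.7940−0.1806) = 0.2539×0.6134 = 0.1557 kmol/m³.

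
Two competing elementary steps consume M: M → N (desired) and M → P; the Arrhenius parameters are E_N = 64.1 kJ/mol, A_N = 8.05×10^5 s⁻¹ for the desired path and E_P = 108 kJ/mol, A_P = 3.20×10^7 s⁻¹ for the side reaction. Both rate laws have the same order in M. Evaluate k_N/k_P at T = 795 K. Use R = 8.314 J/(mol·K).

Since both paths have the same order in M, the concentration cancels and S_{N/P} = k_N/k_P = (A_N/A_P)·exp[(E_P−E_N)/(RT)].
(E_P−E_N)/(RT) = (108−64.1)×10³/(8.314×795) = 43900/6610 = 6.642.
k_N/k_P = (8.05×10^5/3.20×10^7)·exp(6.642) = 0.02516 × 766.5 = 19.3.
Since E_N < E_P, lowering the temperature improves selectivity toward N.

19.3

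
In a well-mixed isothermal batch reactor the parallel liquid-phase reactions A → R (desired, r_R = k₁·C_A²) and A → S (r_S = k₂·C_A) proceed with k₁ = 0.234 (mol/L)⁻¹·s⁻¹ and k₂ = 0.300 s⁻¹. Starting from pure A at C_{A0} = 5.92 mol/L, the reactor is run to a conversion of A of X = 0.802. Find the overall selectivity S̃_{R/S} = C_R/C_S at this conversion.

C_A = C_{A0}(1−X) = 1.172 mol/L.
Along a PFR/batch, dC_S/dC_A = −r_S/(r_R+r_S) = −k₂/(k₂+k₁·C_A).
Integrating from C_{A0} to C_A: C_S = (0.300/0.234)·ln[(0.300+0.234·5.92)/(0.300+0.234·1.17)] = 1.282·ln(1.685/0.5743) = 1.380 mol/L.
Then C_R = (C_{A0}−C_A) − C_S = 4.748 − 1.380 = 3.368 mol/L.
S̃_{R/S} = C_R/C_S = 3.368/1.380 = 2.44.

2.44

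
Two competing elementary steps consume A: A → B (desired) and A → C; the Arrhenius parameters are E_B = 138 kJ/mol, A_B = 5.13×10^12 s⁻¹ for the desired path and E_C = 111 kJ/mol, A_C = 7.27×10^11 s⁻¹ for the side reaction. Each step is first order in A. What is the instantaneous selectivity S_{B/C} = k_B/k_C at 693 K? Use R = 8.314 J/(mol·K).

0.0651

k_B/k_C = (A_B/A_C)·exp[−(E_B−E_C)/(RT)] = (A_B/A_C)·exp[(E_C−E_B)/(RT)].
(E_C−E_B)/(RT) = (111−138)×10³/(8.314×693) = -27000/5762 = -4.686.
k_B/k_C = (5.13×10^12/7.27×10^11)·exp(-4.686) = 7.056 × 0.009222 = 0.0651.
Since E_B > E_C, raising the temperature improves selectivity toward B.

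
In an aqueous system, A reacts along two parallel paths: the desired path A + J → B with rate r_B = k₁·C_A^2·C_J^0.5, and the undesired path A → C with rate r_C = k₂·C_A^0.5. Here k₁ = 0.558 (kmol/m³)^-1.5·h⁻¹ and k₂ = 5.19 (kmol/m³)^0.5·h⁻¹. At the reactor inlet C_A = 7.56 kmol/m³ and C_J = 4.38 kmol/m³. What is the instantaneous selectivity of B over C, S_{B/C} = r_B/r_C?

S_{B/C} = r_B/r_C = (k₁·C_A^2·C_J^0.5)/(k₂·C_A^0.5) = (k₁/k₂)·C_A^1.5·C_J^0.5.
= (0.558×7.560^2×4.380^0.5) / (5.19×7.560^0.5) = 66.74/14.27 = 4.68.

4.68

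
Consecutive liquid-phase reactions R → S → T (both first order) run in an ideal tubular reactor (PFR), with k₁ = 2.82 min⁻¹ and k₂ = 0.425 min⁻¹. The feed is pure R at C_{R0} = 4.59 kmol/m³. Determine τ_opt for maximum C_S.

Setting dC_S/dτ = 0 gives τ_opt = ln(k₂/k₁)/(k₂−k₁).
= ln(0.425/2.82)/(0.425−2.82) = ln(0.1507)/-2.395 = -1.892/-2.395 = 0.790 min.

0.790 min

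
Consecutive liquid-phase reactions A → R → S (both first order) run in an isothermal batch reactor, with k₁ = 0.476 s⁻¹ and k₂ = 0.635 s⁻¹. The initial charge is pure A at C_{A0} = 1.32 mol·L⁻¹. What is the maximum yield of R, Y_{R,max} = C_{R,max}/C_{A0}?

At the optimum, C_{R,max}/C_{A0} = (k₁/k₂)^[k₂/(k₂−k₁)].
= (0.476/0.635)^(0.635/(0.635−0.476)) = (0.7496)^(3.994) = 0.3163.

0.316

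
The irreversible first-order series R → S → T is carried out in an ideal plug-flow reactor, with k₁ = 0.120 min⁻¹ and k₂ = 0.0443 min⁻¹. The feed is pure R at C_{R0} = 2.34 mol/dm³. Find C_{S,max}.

At the optimum, C_{S,max}/C_{R0} = (k₁/k₂)^[k₂/(k₂−k₁)].
= (0.120/0.0443)^(0.0443/(0.0443−0.120)) = (2.709)^(-0.5852) = 0.5581.
C_{S,max} = 0.5581×2.34 = 1.31 mol/dm³.

1.31 mol/dm³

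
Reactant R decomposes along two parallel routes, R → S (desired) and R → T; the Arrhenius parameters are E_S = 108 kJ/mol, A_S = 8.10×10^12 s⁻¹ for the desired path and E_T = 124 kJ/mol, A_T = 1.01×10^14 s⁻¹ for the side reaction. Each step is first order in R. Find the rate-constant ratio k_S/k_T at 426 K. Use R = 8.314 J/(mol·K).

Since both paths have the same order in R, the concentration cancels and S_{S/T} = k_S/k_T = (A_S/A_T)·exp[(E_T−E_S)/(RT)].
(E_T−E_S)/(RT) = (124−108)×10³/(8.314×426) = 16000/3542 = 4.518.
k_S/k_T = (8.10×10^12/1.01×10^14)·exp(4.518) = 0.08020 × 91.61 = 7.35.
Since E_S < E_T, lowering the temperature improves selectivity toward S.

7.35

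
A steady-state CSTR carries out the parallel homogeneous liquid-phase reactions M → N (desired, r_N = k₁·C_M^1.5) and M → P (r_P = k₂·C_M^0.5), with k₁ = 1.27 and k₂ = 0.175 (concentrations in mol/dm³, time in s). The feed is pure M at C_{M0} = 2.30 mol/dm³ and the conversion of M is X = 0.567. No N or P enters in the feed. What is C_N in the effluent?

Exit C_M = C_{M0}(1−X) = 2.30×0.433 = 0.9959 mol/dm³.
A CSTR operates uniformly at the exit composition, giving r_N = 1.262 and r_P = 0.1746 (each k·C_M^n at C_M = 0.9959).
Fraction of consumed M going to N: r_N/(r_N+r_P) = 0.8785.
C_N = 0.8785·C_{M0}·X = 0.8785×2.30×0.567 = 1.15 mol/dm³.

1.15 mol/dm³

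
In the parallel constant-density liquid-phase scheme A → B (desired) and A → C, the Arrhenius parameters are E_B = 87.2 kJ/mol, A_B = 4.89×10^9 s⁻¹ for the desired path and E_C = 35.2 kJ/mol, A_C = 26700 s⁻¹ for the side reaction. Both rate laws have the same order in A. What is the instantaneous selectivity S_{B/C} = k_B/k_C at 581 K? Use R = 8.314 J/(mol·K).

Since both paths have the same order in A, the concentration cancels and S_{B/C} = k_B/k_C = (A_B/A_C)·exp[(E_C−E_B)/(RT)].
(E_C−E_B)/(RT) = (35.2−87.2)×10³/(8.314×581) = -52000/4830 = -10.77.
k_B/k_C = (4.89×10^9/26700)·exp(-10.77) = 1.831×10^5 × 2.112×10^-5 = 3.87.

3.87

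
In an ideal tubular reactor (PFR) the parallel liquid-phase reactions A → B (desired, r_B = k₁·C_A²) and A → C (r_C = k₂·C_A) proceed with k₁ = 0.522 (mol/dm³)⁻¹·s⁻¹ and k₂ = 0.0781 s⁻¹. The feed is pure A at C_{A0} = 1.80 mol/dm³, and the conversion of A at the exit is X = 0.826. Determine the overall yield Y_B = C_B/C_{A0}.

0.706

C_A = C_{A0}(1−X) = 0.3132 mol/dm³.
Along a PFR/batch, dC_C/dC_A = −r_C/(r_B+r_C) = −k₂/(k₂+k₁·C_A).
Integrating from C_{A0} to C_A: C_C = (0.0781/0.522)·ln[(0.0781+0.522·1.80)/(0.0781+0.522·0.313)] = 0.1496·ln(1.018/0.2416) = 0.2152 mol/dm³.
Then C_B = (C_{A0}−C_A) − C_C = 1.487 − 0.2152 = 1.272 mol/dm³.
Y_B = C_B/C_{A0} = 1.272/1.80 = 0.706.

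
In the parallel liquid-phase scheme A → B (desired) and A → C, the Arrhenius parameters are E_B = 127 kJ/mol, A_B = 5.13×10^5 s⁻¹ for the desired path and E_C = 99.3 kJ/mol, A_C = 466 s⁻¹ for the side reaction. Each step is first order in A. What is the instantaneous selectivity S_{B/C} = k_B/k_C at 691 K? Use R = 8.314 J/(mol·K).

With equal orders, S_{B/C} = k_B/k_C = (A_B/A_C)·exp[(E_C−E_B)/(RT)].
(E_C−E_B)/(RT) = (99.3−127)×10³/(8.314×691) = -27700/5745 = -4.822.
k_B/k_C = (5.13×10^5/466)·exp(-4.822) = 1101 × 0.008054 = 8.87.

8.87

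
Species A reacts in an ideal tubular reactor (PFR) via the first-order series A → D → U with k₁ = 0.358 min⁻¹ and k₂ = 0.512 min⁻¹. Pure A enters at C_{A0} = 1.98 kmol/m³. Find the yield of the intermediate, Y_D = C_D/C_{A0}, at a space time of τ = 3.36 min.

For first-order series with pure A initially, C_D(τ) = k₁C_{A0}/(k₂−k₁)·(e^(−k₁τ) − e^(−k₂τ)).
e^(−k₁τ) = e^(−0.358×3.36) = e^(−1.203) = 0.3003; e^(−k₂τ) = e^(−1.720) = 0.1790.
C_D = 0.358×1.98/(0.512−0.358) × (0.3003−0.1790) = 4.603×0.1213 = 0.5584 kmol/m³.
Y_D = C_D/C_{A0} = 0.5584/1.98 = 0.282.

0.282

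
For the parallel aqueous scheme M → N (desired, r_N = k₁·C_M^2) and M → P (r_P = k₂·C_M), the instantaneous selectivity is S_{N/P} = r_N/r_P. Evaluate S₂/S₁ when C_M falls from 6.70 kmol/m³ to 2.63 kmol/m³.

S_{N/P} = (k₁/k₂)·C_M, so S₂/S₁ = (C_{M,2}/C_{M,1}).
= 2.63/6.70 = 0.393.

0.393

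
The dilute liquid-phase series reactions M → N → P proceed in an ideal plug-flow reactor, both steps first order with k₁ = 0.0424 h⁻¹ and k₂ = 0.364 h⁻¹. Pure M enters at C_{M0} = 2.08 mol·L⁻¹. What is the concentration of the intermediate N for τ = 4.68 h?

Solving the coupled first-order balances gives C_N(τ) = [k₁/(k₂−k₁)]·C_{M0}·(e^(−k₁τ) − e^(−k₂τ)).
e^(−k₁τ) = e^(−0.0424×4.68) = e^(−0.1984) = 0.8200; e^(−k₂τ) = e^(−1.704) = 0.1820.
C_N = 0.0424×2.08/(0.364−0.0424) × (0.8200−0.1820) = 0.2742×0.6380 = 0.1750 mol·L⁻¹.

0.175 mol·L⁻¹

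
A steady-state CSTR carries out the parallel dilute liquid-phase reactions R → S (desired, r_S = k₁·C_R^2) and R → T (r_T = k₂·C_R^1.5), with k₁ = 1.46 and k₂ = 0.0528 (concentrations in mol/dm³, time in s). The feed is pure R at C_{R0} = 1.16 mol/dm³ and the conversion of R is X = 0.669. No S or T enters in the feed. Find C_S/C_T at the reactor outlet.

17.1

Exit C_R = C_{R0}(1−X) = 1.16×0.331 = 0.3840 mol/dm³.
In a CSTR the entire volume is at exit conditions, so r_S = 1.46×0.3840^2 = 0.2152 and r_T = 0.0528×0.3840^1.5 = 0.01256.
Overall selectivity = C_S/C_T = r_Sτ/(r_Tτ) = r_S/r_T = 17.1.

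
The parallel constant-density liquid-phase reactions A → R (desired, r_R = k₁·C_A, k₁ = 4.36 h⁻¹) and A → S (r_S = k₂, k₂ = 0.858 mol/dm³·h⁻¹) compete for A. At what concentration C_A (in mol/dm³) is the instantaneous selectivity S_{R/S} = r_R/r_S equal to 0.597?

S_{R/S} = (k₁/k₂)·C_A ⇒ C_A = S·k₂/k₁.
= 0.597×0.858/4.36 = 0.117 mol/dm³.

0.117 mol/dm³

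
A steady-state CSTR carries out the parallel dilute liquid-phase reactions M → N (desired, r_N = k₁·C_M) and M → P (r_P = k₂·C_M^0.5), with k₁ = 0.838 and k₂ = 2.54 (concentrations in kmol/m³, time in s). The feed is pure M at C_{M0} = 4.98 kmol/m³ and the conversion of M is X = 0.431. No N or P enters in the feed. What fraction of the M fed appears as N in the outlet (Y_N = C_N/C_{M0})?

Exit C_M = C_{M0}(1−X) = 4.98×0.569 = 2.834 kmol/m³.
In a CSTR the entire volume is at exit conditions, so r_N = 0.838×2.834 = 2.375 and r_P = 2.54×2.834^0.5 = 4.276.
Fraction of consumed M going to N: r_N/(r_N+r_P) = 0.3571.
C_N = 0.3571·C_{M0}·X = 0.3571×4.98×0.431 = 0.766 kmol/m³; Y_N = C_N/C_{M0} = 0.154.

0.154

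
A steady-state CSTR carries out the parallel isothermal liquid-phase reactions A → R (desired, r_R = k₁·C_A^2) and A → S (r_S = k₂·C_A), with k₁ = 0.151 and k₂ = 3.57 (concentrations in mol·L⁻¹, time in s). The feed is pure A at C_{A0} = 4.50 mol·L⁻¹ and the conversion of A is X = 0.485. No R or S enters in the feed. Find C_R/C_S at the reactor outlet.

Exit C_A = C_{A0}(1−X) = 4.50×0.515 = 2.317 mol·L⁻¹.
A CSTR operates uniformly at the exit composition, giving r_R = 0.8110 and r_S = 8.273 (each k·C_A^n at C_A = 2.317).
Overall selectivity = C_R/C_S = r_Rτ/(r_Sτ) = r_R/r_S = 0.0980.

0.0980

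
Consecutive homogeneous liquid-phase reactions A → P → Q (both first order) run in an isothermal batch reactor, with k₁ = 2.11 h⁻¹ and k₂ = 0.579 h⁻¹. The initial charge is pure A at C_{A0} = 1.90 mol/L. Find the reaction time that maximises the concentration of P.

For first-order series the maximum of C_P occurs at t_opt = ln(k₂/k₁)/(k₂−k₁).
= ln(0.579/2.11)/(0.579−2.11) = ln(0.2744)/-1.531 = -1.293/-1.531 = 0.845 h.

0.845 h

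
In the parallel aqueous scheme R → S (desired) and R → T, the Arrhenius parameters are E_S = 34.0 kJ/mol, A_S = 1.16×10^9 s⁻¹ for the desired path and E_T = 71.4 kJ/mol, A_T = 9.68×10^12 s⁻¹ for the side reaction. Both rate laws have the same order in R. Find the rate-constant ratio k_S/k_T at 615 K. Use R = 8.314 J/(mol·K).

0.180

Since both paths have the same order in R, the concentration cancels and S_{S/T} = k_S/k_T = (A_S/A_T)·exp[(E_T−E_S)/(RT)].
(E_T−E_S)/(RT) = (71.4−34.0)×10³/(8.314×615) = 37400/5113 = 7.315.
k_S/k_T = (1.16×10^9/9.68×10^12)·exp(7.315) = 1.198×10^-4 × 1502 = 0.180.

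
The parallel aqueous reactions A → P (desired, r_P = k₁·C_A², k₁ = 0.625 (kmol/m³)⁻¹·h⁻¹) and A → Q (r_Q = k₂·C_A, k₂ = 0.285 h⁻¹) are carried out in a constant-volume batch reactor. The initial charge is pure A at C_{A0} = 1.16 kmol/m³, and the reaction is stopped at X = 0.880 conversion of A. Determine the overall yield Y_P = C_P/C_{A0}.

0.487

C_A = C_{A0}(1−X) = 0.1392 kmol/m³.
Along a PFR/batch, dC_Q/dC_A = −r_Q/(r_P+r_Q) = −k₂/(k₂+k₁·C_A).
Integrating from C_{A0} to C_A: C_Q = (0.285/0.625)·ln[(0.285+0.625·1.16)/(0.285+0.625·0.139)] = 0.4560·ln(1.010/0.3720) = 0.4555 kmol/m³.
Then C_P = (C_{A0}−C_A) − C_Q = 1.021 − 0.4555 = 0.5653 kmol/m³.
Y_P = C_P/C_{A0} = 0.5653/1.16 = 0.487.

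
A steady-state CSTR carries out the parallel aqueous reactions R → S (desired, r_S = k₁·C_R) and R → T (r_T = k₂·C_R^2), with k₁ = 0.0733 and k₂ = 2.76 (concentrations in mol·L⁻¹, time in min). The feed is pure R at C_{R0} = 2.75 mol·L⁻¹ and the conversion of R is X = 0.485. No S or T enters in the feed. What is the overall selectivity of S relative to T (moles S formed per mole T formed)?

Exit C_R = C_{R0}(1−X) = 2.75×0.515 = 1.416 mol·L⁻¹.
In a CSTR the entire volume is at exit conditions, so r_S = 0.0733×1.416 = 0.1038 and r_T = 2.76×1.416^2 = 5.536.
Overall selectivity = C_S/C_T = r_Sτ/(r_Tτ) = r_S/r_T = 0.0188.

0.0188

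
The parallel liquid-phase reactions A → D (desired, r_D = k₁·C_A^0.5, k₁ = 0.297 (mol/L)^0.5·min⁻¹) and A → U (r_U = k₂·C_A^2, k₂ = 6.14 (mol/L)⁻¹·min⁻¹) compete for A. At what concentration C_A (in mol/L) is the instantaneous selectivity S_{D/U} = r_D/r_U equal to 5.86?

0.0408 mol/L

S_{D/U} = (k₁/k₂)·C_A^-1.5 ⇒ C_A = (S·k₂/k₁)^(1/(-1.5)).
= (5.86×6.14/0.297)^(-0.6667) = (121.1)^(-0.6667) = 0.0408 mol/L.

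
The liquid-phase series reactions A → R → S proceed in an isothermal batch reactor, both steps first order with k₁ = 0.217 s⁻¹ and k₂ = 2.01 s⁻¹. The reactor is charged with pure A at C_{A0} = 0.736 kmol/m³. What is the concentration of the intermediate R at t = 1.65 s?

For first-order series with pure A initially, C_R(t) = k₁C_{A0}/(k₂−k₁)·(e^(−k₁t) − e^(−k₂t)).
e^(−k₁t) = e^(−0.217×1.65) = e^(−0.3580) = 0.6990; e^(−k₂t) = e^(−3.316) = 0.03628.
C_R = 0.217×0.736/(2.01−0.217) × (0.6990−0.03628) = 0.08908×0.6628 = 0.05904 kmol/m³.

0.0590 kmol/m³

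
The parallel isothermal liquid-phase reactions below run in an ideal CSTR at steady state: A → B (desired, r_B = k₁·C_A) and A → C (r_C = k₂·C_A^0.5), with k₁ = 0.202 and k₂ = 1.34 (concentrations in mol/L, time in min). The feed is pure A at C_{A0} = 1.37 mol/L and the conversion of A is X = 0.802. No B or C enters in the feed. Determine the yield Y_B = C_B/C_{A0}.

Exit C_A = C_{A0}(1−X) = 1.37×0.198 = 0.2713 mol/L.
Rates in a CSTR are evaluated at the outlet concentration: r_B = 0.202×0.2713 = 0.05479, r_C = 1.34×0.2713^0.5 = 0.6979.
Fraction of consumed A going to B: r_B/(r_B+r_C) = 0.07280.
C_B = 0.07280·C_{A0}·X = 0.07280×1.37×0.802 = 0.0800 mol/L; Y_B = C_B/C_{A0} = 0.0584.

0.0584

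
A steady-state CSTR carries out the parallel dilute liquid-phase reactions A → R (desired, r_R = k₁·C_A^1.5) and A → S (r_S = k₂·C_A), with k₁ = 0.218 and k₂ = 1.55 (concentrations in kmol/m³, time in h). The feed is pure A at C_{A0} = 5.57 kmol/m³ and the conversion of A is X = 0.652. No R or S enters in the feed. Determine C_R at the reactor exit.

0.595 kmol/m³

Exit C_A = C_{A0}(1−X) = 5.57×0.348 = 1.938 kmol/m³.
A CSTR operates uniformly at the exit composition, giving r_R = 0.5883 and r_S = 3.004 (each k·C_A^n at C_A = 1.938).
Fraction of consumed A going to R: r_R/(r_R+r_S) = 0.1637.
C_R = 0.1637·C_{A0}·X = 0.1637×5.57×0.652 = 0.595 kmol/m³.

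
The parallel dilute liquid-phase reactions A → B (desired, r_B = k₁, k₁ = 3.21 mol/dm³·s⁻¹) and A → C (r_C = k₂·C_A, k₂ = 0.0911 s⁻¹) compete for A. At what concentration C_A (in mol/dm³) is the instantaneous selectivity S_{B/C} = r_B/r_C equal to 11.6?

S_{B/C} = (k₁/k₂)·C_A⁻¹ ⇒ C_A = (S·k₂/k₁)^(-1).
= (11.6×0.0911/3.21)^(-1) = (0.3292)^(-1) = 3.04 mol/dm³.

3.04 mol/dm³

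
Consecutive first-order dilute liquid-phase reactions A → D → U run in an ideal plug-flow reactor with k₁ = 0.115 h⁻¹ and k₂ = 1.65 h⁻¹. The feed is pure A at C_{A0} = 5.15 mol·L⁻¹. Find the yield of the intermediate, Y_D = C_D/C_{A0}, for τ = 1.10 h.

0.0538

Solving the coupled first-order balances gives C_D(τ) = [k₁/(k₂−k₁)]·C_{A0}·(e^(−k₁τ) − e^(−k₂τ)).
e^(−k₁τ) = e^(−0.115×1.10) = e^(−0.1265) = 0.8812; e^(−k₂τ) = e^(−1.815) = 0.1628.
C_D = 0.115×5.15/(1.65−0.115) × (0.8812−0.1628) = 0.3858×0.7183 = 0.2772 mol·L⁻¹.
Y_D = C_D/C_{A0} = 0.2772/5.15 = 0.0538.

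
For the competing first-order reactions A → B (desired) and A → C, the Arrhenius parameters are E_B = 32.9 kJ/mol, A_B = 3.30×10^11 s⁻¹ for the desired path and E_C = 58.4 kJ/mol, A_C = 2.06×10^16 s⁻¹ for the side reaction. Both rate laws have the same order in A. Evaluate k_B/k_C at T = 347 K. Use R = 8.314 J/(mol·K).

0.110

With equal orders, S_{B/C} = k_B/k_C = (A_B/A_C)·exp[(E_C−E_B)/(RT)].
(E_C−E_B)/(RT) = (58.4−32.9)×10³/(8.314×347) = 25500/2885 = 8.839.
k_B/k_C = (3.30×10^11/2.06×10^16)·exp(8.839) = 1.602×10^-5 × 6898 = 0.110.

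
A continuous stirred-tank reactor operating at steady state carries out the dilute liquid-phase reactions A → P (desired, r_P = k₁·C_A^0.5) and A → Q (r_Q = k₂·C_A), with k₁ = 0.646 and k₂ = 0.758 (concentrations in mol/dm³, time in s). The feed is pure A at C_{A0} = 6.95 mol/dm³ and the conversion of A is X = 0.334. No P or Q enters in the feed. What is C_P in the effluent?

Exit C_A = C_{A0}(1−X) = 6.95×0.666 = 4.629 mol/dm³.
A CSTR operates uniformly at the exit composition, giving r_P = 1.390 and r_Q = 3.509 (each k·C_A^n at C_A = 4.629).
Fraction of consumed A going to P: r_P/(r_P+r_Q) = 0.2837.
C_P = 0.2837·C_{A0}·X = 0.2837×6.95×0.334 = 0.659 mol/dm³.

0.659 mol/dm³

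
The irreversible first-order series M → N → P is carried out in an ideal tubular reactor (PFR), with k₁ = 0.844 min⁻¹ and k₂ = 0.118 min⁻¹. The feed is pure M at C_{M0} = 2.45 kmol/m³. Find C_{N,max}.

1.78 kmol/m³

For a first-order series the maximum intermediate yield is C_{N,max}/C_{M0} = (k₁/k₂)^[k₂/(k₂−k₁)].
= (0.844/0.118)^(0.118/(0.118−0.844)) = (7.153)^(-0.1625) = 0.7263.
C_{N,max} = 0.7263×2.45 = 1.78 kmol/m³.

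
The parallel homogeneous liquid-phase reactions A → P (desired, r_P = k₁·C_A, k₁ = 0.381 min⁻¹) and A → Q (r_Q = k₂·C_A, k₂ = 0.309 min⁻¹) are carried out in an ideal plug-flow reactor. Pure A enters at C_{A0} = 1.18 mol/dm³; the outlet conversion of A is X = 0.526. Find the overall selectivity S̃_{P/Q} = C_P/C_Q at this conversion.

1.23

C_A = C_{A0}(1−X) = 0.5593 mol/dm³.
Both paths are first order in A, so the instantaneous fraction to P is constant: dC_P/d(−C_A) = k₁/(k₁+k₂) = 0.5522.
C_P = 0.5522·(C_{A0}−C_A) = 0.5522×0.6207 = 0.343 mol/dm³.
C_Q = (C_{A0}−C_A)−C_P = 0.2780 mol/dm³; S̃_{P/Q} = 0.3427/0.2780 = 1.23.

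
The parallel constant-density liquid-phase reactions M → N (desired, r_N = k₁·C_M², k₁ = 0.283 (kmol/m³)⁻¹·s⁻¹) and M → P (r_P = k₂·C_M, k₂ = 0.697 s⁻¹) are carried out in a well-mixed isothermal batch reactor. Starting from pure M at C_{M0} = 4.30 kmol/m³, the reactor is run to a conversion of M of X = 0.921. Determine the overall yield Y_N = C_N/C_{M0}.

C_M = C_{M0}(1−X) = 0.3397 kmol/m³.
Along a PFR/batch, dC_P/dC_M = −r_P/(r_N+r_P) = −k₂/(k₂+k₁·C_M).
Integrating from C_{M0} to C_M: C_P = (0.697/0.283)·ln[(0.697+0.283·4.30)/(0.697+0.283·0.340)] = 2.463·ln(1.914/0.7931) = 2.170 kmol/m³.
Then C_N = (C_{M0}−C_M) − C_P = 3.960 − 2.170 = 1.791 kmol/m³.
Y_N = C_N/C_{M0} = 1.791/4.30 = 0.416.

0.416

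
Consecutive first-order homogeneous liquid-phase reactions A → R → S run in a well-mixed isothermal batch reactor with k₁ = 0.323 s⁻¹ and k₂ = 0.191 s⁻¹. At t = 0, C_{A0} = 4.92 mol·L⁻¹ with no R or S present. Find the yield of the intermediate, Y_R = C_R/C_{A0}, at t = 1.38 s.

0.313

The intermediate concentration in a first-order A→B→C sequence is C_R = k₁C_{A0}(e^(−k₁t) − e^(−k₂t))/(k₂−k₁).
e^(−k₁t) = e^(−0.323×1.38) = e^(−0.4457) = 0.6404; e^(−k₂t) = e^(−0.2636) = 0.7683.
C_R = 0.323×4.92/(0.191−0.323) × (0.6404−0.7683) = (-12.04)×(-0.1279) = 1.540 mol·L⁻¹.
Y_R = C_R/C_{A0} = 1.540/4.92 = 0.313.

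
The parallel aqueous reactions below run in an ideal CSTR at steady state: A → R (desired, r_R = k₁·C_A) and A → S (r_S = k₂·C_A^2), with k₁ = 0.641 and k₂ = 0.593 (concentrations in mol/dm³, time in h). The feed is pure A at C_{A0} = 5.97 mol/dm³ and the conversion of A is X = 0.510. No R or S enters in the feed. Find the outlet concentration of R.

0.822 mol/dm³

Exit C_A = C_{A0}(1−X) = 5.97×0.490 = 2.925 mol/dm³.
Rates in a CSTR are evaluated at the outlet concentration: r_R = 0.641×2.925 = 1.875, r_S = 0.593×2.925^2 = 5.075.
Fraction of consumed A going to R: r_R/(r_R+r_S) = 0.2698.
C_R = 0.2698·C_{A0}·X = 0.2698×5.97×0.510 = 0.822 mol/dm³.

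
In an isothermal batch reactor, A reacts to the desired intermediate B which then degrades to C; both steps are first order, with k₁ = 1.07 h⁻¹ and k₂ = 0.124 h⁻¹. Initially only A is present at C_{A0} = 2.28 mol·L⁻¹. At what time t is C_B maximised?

2.28 h

For first-order series the maximum of C_B occurs at t_opt = ln(k₂/k₁)/(k₂−k₁).
= ln(0.124/1.07)/(0.124−1.07) = ln(0.1159)/-0.9460 = -2.155/-0.9460 = 2.28 h.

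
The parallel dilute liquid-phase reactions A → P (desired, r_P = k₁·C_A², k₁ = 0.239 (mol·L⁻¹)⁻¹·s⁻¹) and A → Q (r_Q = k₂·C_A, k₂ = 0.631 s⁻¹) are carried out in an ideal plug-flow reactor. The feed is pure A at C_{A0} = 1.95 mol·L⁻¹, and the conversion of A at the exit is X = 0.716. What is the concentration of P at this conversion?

C_A = C_{A0}(1−X) = 0.5538 mol·L⁻¹.
Along a PFR/batch, dC_Q/dC_A = −r_Q/(r_P+r_Q) = −k₂/(k₂+k₁·C_A).
Integrating from C_{A0} to C_A: C_Q = (0.631/0.239)·ln[(0.631+0.239·1.95)/(0.631+0.239·0.554)] = 2.640·ln(1.097/0.7634) = 0.9575 mol·L⁻¹.
Then C_P = (C_{A0}−C_A) − C_Q = 1.396 − 0.9575 = 0.4387 mol·L⁻¹.

0.439 mol·L⁻¹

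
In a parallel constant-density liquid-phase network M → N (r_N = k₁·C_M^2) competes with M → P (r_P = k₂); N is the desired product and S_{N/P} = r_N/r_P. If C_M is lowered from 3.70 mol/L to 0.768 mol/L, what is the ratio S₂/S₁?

S_{N/P} = (k₁/k₂)·C_M^2, so S₂/S₁ = (C_{M,2}/C_{M,1})^2.
= (0.768/3.70)^2 = (0.2076)^2 = 0.0431.
Selectivity toward N falls as C_M falls — high-concentration operation is favoured.

0.0431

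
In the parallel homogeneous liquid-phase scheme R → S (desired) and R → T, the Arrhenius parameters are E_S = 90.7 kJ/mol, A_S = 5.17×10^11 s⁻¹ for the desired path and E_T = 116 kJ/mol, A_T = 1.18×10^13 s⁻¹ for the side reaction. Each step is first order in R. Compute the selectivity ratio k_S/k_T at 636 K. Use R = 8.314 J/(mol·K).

With equal orders, S_{S/T} = k_S/k_T = (A_S/A_T)·exp[(E_T−E_S)/(RT)].
(E_T−E_S)/(RT) = (116−90.7)×10³/(8.314×636) = 25300/5288 = 4.785.
k_S/k_T = (5.17×10^11/1.18×10^13)·exp(4.785) = 0.04381 × 119.7 = 5.24.
Since E_S < E_T, lowering the temperature improves selectivity toward S.

5.24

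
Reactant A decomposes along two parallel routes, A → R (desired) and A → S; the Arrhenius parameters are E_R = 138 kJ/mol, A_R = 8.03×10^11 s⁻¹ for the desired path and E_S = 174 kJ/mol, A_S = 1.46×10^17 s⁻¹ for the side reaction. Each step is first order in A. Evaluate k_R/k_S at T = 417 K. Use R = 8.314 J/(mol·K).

0.178

With equal orders, S_{R/S} = k_R/k_S = (A_R/A_S)·exp[(E_S−E_R)/(RT)].
(E_S−E_R)/(RT) = (174−138)×10³/(8.314×417) = 36000/3467 = 10.38.
k_R/k_S = (8.03×10^11/1.46×10^17)·exp(10.38) = 5.500×10^-6 × 32332 = 0.178.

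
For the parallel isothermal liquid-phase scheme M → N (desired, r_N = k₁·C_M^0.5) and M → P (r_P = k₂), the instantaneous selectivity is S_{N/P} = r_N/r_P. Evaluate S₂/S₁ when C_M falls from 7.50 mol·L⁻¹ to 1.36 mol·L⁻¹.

0.426

S_{N/P} = (k₁/k₂)·C_M^0.5, so S₂/S₁ = (C_{M,2}/C_{M,1})^0.5.
= (1.36/7.50)^0.5 = (0.1813)^0.5 = 0.426.
Selectivity toward N falls as C_M falls — high-concentration operation is favoured.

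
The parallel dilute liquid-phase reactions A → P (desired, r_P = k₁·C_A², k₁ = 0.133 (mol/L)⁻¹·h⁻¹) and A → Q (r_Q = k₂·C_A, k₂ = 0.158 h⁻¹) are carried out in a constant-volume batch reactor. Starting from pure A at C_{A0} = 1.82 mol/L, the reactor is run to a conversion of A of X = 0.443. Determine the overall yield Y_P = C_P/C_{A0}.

0.239

C_A = C_{A0}(1−X) = 1.014 mol/L.
Along a PFR/batch, dC_Q/dC_A = −r_Q/(r_P+r_Q) = −k₂/(k₂+k₁·C_A).
Integrating from C_{A0} to C_A: C_Q = (0.158/0.133)·ln[(0.158+0.133·1.82)/(0.158+0.133·1.01)] = 1.188·ln(0.4001/0.2928) = 0.3707 mol/L.
Then C_P = (C_{A0}−C_A) − C_Q = 0.8063 − 0.3707 = 0.4356 mol/L.
Y_P = C_P/C_{A0} = 0.4356/1.82 = 0.239.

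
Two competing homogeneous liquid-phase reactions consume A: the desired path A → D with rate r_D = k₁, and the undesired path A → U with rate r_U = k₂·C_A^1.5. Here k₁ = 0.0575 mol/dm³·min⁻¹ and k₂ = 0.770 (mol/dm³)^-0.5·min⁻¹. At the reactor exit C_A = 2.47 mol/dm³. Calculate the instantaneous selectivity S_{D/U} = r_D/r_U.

S_{D/U} = r_D/r_U = (k₁)/(k₂·C_A^1.5) = (k₁/k₂)·C_A^-1.5.
= (0.0575) / (0.770×2.470^1.5) = 0.05750/2.989 = 0.0192.
The undesired path is higher order in A, so low C_A (CSTR or dilute feed) favours D.

0.0192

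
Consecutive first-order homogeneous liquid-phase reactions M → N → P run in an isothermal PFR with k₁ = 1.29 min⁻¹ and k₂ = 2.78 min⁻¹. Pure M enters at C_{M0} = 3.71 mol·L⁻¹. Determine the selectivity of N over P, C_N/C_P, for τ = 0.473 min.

1.09

Solving the coupled first-order balances gives C_N(τ) = [k₁/(k₂−k₁)]·C_{M0}·(e^(−k₁τ) − e^(−k₂τ)).
e^(−k₁τ) = e^(−1.29×0.473) = e^(−0.6102) = 0.5433; e^(−k₂τ) = e^(−1.315) = 0.2685.
C_N = 1.29×3.71/(2.78−1.29) × (0.5433−0.2685) = 3.212×0.2748 = 0.8826 mol·L⁻¹.
C_M = C_{M0}e^(−k₁τ) = 2.015 mol·L⁻¹, so C_P = C_{M0}−C_M−C_N = 0.8120 mol·L⁻¹; C_N/C_P = 1.09.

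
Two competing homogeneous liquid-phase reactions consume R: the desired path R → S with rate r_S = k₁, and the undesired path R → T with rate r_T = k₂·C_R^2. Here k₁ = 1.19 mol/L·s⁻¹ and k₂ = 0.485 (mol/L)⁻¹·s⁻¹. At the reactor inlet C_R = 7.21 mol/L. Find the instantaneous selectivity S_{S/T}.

S_{S/T} = r_S/r_T = (k₁)/(k₂·C_R^2) = (k₁/k₂)·C_R^-2.
= (1.19) / (0.485×7.210^2) = 1.190/25.21 = 0.0472.
The undesired path is higher order in R, so low C_R (CSTR or dilute feed) favours S.

0.0472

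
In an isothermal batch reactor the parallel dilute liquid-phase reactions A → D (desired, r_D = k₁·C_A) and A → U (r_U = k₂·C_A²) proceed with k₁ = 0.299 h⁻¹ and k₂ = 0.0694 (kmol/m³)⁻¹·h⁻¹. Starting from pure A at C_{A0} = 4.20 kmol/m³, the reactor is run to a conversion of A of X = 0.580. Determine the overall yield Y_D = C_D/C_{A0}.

0.346

C_A = C_{A0}(1−X) = 1.764 kmol/m³.
Along a PFR/batch, dC_D/dC_A = −r_D/(r_D+r_U) = −k₁/(k₁+k₂·C_A).
Integrating from C_{A0} to C_A: C_D = (0.299/0.0694)·ln[(0.299+0.0694·4.20)/(0.299+0.0694·1.76)] = 4.308·ln(0.5905/0.4214) = 1.453 kmol/m³.
Y_D = C_D/C_{A0} = 1.453/4.20 = 0.346.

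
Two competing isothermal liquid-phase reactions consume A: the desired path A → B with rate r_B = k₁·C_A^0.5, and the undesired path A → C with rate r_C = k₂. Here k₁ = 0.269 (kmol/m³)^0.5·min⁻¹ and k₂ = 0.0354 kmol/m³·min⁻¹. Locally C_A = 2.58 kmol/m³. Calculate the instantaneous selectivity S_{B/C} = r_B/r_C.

12.2

S_{B/C} = r_B/r_C = (k₁·C_A^0.5)/(k₂) = (k₁/k₂)·C_A^0.5.
= (0.269×2.580^0.5) / (0.0354) = 0.4321/0.03540 = 12.2.
Since the desired path is higher order in A, keeping C_A high (PFR or concentrated feed) favours B.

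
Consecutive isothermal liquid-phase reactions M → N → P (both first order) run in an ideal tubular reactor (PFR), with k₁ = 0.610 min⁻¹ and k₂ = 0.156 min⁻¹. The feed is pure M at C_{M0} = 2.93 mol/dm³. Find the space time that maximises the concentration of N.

3.00 min

The intermediate peaks when r₁ = r₂, i.e. k₁e^(−k₁τ) = k₂e^(−k₂τ), giving τ_opt = ln(k₂/k₁)/(k₂−k₁).
= ln(0.156/0.610)/(0.156−0.610) = ln(0.2557)/-0.4540 = -1.364/-0.4540 = 3.00 min.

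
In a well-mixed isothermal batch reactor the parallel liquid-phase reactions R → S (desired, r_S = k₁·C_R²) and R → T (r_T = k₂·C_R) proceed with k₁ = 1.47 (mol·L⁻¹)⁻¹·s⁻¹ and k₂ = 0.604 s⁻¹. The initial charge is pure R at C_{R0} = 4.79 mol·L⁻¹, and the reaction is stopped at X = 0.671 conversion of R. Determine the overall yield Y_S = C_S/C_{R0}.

C_R = C_{R0}(1−X) = 1.576 mol·L⁻¹.
Along a PFR/batch, dC_T/dC_R = −r_T/(r_S+r_T) = −k₂/(k₂+k₁·C_R).
Integrating from C_{R0} to C_R: C_T = (0.604/1.47)·ln[(0.604+1.47·4.79)/(0.604+1.47·1.58)] = 0.4109·ln(7.645/2.921) = 0.3954 mol·L⁻¹.
Then C_S = (C_{R0}−C_R) − C_T = 3.214 − 0.3954 = 2.819 mol·L⁻¹.
Y_S = C_S/C_{R0} = 2.819/4.79 = 0.588.

0.588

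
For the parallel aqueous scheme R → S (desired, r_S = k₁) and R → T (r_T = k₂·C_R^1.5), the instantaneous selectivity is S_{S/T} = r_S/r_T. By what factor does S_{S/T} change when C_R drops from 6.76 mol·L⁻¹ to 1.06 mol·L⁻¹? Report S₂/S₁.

S_{S/T} = (k₁/k₂)·C_R^-1.5, so S₂/S₁ = (C_{R,2}/C_{R,1})^-1.5.
= (1.06/6.76)^(-1.5) = (0.1568)^(-1.5) = 16.1.
Selectivity toward S rises as C_R falls — low-concentration operation is favoured.

16.1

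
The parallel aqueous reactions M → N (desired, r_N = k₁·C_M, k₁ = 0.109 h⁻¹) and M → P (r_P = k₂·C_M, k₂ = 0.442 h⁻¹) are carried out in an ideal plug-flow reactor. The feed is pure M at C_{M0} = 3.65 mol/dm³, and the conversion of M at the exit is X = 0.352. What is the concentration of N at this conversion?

C_M = C_{M0}(1−X) = 2.365 mol/dm³.
Both paths are first order in M, so the instantaneous fraction to N is constant: dC_N/d(−C_M) = k₁/(k₁+k₂) = 0.1978.
C_N = 0.1978·(C_{M0}−C_M) = 0.1978×1.285 = 0.254 mol/dm³.

0.254 mol/dm³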